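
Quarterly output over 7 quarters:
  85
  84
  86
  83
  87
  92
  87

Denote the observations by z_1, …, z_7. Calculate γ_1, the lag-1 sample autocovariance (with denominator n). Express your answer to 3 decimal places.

Mean z̄ = (85 + 84 + 86 + 83 + 87 + 92 + 87)/7 = 86.2857
Σ_{t=1}^{6}(z_t−z̄)(z_{t+1}−z̄) = 10.3469
γ_1 = 10.3469 / 7 = 1.478

1.478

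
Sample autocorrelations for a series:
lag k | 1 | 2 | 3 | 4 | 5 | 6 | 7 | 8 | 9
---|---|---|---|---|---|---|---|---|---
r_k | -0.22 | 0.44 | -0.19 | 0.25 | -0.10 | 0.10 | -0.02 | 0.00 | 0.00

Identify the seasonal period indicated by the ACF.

2

The largest autocorrelation is r_2 = 0.44, with a weaker echo at lag 4 (0.25); the remaining lags stay at or below 0.10.
The dominant spike at lag 2 indicates a seasonal period of 2.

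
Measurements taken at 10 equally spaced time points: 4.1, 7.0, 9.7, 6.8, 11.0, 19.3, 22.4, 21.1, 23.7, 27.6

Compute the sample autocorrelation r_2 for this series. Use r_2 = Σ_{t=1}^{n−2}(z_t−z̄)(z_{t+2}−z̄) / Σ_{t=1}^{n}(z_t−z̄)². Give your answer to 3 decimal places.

Mean z̄ = (4.1 + 7.0 + 9.7 + 6.8 + 11.0 + 19.3 + 22.4 + 21.1 + 23.7 + 27.6)/10 = 15.2700
Numerator Σ_{t=1}^{8}(z_t−z̄)(z_{t+2}−z̄) = 246.9532
Denominator Σ(z_t−z̄)² = 638.3210
r_2 = 246.9532 / 638.3210 = 0.387

0.387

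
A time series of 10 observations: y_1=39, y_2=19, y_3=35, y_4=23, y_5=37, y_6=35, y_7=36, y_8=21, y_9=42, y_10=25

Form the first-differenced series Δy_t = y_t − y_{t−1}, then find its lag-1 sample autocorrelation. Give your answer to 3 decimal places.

-0.705

First differences Δy: -20, 16, -12, 14, -2, 1, -15, 21, -17
Mean of differences = -1.5556
Numerator Σ(Δy_t−Δȳ)(Δy_{t+1}−Δȳ) = -1363.6420
Denominator Σ(Δy_t−Δȳ)² = 1934.2222
r_1(Δy) = -1363.6420 / 1934.2222 = -0.705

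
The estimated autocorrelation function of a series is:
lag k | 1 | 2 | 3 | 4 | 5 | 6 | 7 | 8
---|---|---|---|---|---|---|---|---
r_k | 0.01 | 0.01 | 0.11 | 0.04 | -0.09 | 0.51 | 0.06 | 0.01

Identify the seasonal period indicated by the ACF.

6

The largest autocorrelation is r_6 = 0.51; the remaining lags stay at or below 0.11.
The dominant spike at lag 6 indicates a seasonal period of 6.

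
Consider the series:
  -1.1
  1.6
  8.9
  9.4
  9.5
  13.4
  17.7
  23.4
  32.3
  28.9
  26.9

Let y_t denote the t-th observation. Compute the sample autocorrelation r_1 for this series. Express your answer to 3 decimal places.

0.749

Mean ȳ = (-1.1 + 1.6 + 8.9 + 9.4 + 9.5 + 13.4 + 17.7 + 23.4 + 32.3 + 28.9 + 26.9)/11 = 15.5364
Numerator Σ_{t=1}^{10}(y_t−ȳ)(y_{t+1}−ȳ) = 935.0950
Denominator Σ(y_t−ȳ)² = 1248.9455
r_1 = 935.0950 / 1248.9455 = 0.749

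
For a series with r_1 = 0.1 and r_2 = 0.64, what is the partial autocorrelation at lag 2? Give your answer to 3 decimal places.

0.636

φ_{22} = (r_2 − r_1²) / (1 − r_1²)
r_1² = (0.1)² = 0.01
Numerator = 0.64 − 0.0100 = 0.6300; denominator = 1 − 0.0100 = 0.9900
φ_{22} = 0.6300 / 0.9900 = 0.636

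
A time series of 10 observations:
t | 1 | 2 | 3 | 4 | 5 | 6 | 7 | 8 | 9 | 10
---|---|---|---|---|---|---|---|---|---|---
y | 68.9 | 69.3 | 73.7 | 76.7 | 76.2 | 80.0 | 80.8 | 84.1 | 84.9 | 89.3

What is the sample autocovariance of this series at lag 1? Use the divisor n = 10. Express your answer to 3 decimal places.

Mean ȳ = (68.9 + 69.3 + 73.7 + 76.7 + 76.2 + 80.0 + 80.8 + 84.1 + 84.9 + 89.3)/10 = 78.3900
Σ_{t=1}^{9}(y_t−ȳ)(y_{t+1}−ȳ) = 262.8349
γ_1 = 262.8349 / 10 = 26.283

26.283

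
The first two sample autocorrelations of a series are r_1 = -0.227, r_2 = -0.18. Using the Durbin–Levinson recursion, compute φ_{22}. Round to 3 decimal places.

φ_{22} = (r_2 − r_1²) / (1 − r_1²)
r_1² = (-0.227)² = 0.051529
Numerator = -0.18 − 0.0515 = -0.2315; denominator = 1 − 0.0515 = 0.9485
φ_{22} = -0.2315 / 0.9485 = -0.244

-0.244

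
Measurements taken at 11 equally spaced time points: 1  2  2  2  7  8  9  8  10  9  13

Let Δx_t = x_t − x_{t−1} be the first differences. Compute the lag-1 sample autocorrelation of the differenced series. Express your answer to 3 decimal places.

-0.361

First differences Δx: 1, 0, 0, 5, 1, 1, -1, 2, -1, 4
Mean of differences = 1.2000
Numerator Σ(Δx_t−Δx̄)(Δx_{t+1}−Δx̄) = -12.8400
Denominator Σ(Δx_t−Δx̄)² = 35.6000
r_1(Δx) = -12.8400 / 35.6000 = -0.361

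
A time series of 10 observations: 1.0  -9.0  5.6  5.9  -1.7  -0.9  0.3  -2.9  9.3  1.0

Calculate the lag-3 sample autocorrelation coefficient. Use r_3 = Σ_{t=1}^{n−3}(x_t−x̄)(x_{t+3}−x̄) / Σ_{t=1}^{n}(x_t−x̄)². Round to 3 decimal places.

Mean x̄ = (1.0 − 9.0 + 5.6 + 5.9 − 1.7 − 0.9 + 0.3 − 2.9 + 9.3 + 1.0)/10 = 0.8600
Σ(x_t−x̄)(x_{t+3}−x̄) = (0.7056) + (25.2416) + (-8.3424) + (-2.8224) + (9.6256) + (-14.8544) + (-0.0784) = 9.4752
Denominator Σ(x_t−x̄)² = 240.4640
r_3 = 9.4752 / 240.4640 = 0.039

0.039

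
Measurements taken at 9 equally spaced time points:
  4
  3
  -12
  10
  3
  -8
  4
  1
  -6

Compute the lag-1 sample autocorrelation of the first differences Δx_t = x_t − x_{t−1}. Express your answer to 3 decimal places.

-0.508

First differences Δx: -1, -15, 22, -7, -11, 12, -3, -7
Mean of differences = -1.2500
Numerator Σ(Δx_t−Δx̄)(Δx_{t+1}−Δx̄) = -543.0625
Denominator Σ(Δx_t−Δx̄)² = 1069.5000
r_1(Δx) = -543.0625 / 1069.5000 = -0.508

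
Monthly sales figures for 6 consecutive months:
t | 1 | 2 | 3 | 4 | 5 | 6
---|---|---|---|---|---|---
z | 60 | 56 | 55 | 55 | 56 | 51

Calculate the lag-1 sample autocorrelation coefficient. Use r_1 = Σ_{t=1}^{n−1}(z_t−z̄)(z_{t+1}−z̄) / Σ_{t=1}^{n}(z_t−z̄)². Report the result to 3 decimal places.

Mean z̄ = (60 + 56 + 55 + 55 + 56 + 51)/6 = 55.5000
Deviations from mean: 4.5000, 0.5000, -0.5000, -0.5000, 0.5000, -4.5000
Σ(z_t−z̄)(z_{t+1}−z̄) = (2.2500) + (-0.2500) + (0.2500) + (-0.2500) + (-2.2500) = -0.2500
Denominator Σ(z_t−z̄)² = 41.5000
r_1 = -0.2500 / 41.5000 = -0.006

-0.006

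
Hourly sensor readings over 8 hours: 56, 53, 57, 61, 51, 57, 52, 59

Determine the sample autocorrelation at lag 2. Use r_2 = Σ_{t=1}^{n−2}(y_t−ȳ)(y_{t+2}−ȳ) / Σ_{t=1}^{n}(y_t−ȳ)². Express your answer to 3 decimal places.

0.098

Mean ȳ = (56 + 53 + 57 + 61 + 51 + 57 + 52 + 59)/8 = 55.7500
Numerator Σ_{t=1}^{6}(y_t−ȳ)(y_{t+2}−ȳ) = 8.3750
Denominator Σ(y_t−ȳ)² = 85.5000
r_2 = 8.3750 / 85.5000 = 0.098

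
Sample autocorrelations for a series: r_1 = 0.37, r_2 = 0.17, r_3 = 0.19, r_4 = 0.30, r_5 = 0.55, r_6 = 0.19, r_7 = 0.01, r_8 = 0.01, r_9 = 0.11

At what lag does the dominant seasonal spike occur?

5

The largest autocorrelation is r_5 = 0.55; the remaining lags stay at or below 0.37. The elevated value at lag 1 (0.37), dropping to 0.17 at lag 2, reflects decaying short-term dependence rather than seasonality.
The dominant spike at lag 5 indicates a seasonal period of 5.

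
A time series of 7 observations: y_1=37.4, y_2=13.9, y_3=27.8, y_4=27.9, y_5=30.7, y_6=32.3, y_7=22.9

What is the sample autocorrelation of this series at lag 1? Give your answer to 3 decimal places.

Mean ȳ = (37.4 + 13.9 + 27.8 + 27.9 + 30.7 + 32.3 + 22.9)/7 = 27.5571
Deviations from mean: 9.8429, -13.6571, 0.2429, 0.3429, 3.1429, 4.7429, -4.6571
Σ(y_t−ȳ)(y_{t+1}−ȳ) = (-134.4253) + (-3.3167) + (0.0833) + (1.0776) + (14.9061) + (-22.0882) = -143.7633
Denominator Σ(y_t−ȳ)² = 337.6371
r_1 = -143.7633 / 337.6371 = -0.426

-0.426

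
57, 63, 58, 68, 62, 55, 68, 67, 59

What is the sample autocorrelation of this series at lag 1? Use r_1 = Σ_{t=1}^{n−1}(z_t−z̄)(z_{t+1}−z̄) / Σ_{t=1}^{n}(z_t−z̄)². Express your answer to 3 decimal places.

-0.301

Mean z̄ = (57 + 63 + 58 + 68 + 62 + 55 + 68 + 67 + 59)/9 = 61.8889
Numerator Σ_{t=1}^{8}(z_t−z̄)(z_{t+1}−z̄) = -59.2346
Denominator Σ(z_t−z̄)² = 196.8889
r_1 = -59.2346 / 196.8889 = -0.301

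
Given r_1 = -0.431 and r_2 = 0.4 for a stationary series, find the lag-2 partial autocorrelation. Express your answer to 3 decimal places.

0.263

φ_{22} = (r_2 − r_1²) / (1 − r_1²)
r_1² = (-0.431)² = 0.185761
Numerator = 0.4 − 0.1858 = 0.2142; denominator = 1 − 0.1858 = 0.8142
φ_{22} = 0.2142 / 0.8142 = 0.263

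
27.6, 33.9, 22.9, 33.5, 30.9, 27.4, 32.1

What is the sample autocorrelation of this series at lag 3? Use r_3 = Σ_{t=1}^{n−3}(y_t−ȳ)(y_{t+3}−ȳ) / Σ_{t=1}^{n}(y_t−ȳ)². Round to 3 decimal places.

0.227

Mean ȳ = (27.6 + 33.9 + 22.9 + 33.5 + 30.9 + 27.4 + 32.1)/7 = 29.7571
Deviations from mean: -2.1571, 4.1429, -6.8571, 3.7429, 1.1429, -2.3571, 2.3429
Σ(y_t−ȳ)(y_{t+3}−ȳ) = (-8.0739) + (4.7347) + (16.1633) + (8.7690) = 21.5931
Denominator Σ(y_t−ȳ)² = 95.1971
r_3 = 21.5931 / 95.1971 = 0.227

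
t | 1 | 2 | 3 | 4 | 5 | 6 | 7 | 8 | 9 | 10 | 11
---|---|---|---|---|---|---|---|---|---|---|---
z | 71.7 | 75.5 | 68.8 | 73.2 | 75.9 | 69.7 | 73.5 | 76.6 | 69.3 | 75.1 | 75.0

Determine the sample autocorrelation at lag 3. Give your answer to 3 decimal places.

0.641

Mean z̄ = (71.7 + 75.5 + 68.8 + 73.2 + 75.9 + 69.7 + 73.5 + 76.6 + 69.3 + 75.1 + 75.0)/11 = 73.1182
Numerator Σ_{t=1}^{8}(z_t−z̄)(z_{t+3}−z̄) = 51.3472
Denominator Σ(z_t−z̄)² = 80.0764
r_3 = 51.3472 / 80.0764 = 0.641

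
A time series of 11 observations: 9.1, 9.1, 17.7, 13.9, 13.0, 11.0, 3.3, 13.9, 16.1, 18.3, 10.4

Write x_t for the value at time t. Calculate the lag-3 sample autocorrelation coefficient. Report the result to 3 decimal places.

Mean x̄ = (9.1 + 9.1 + 17.7 + 13.9 + 13.0 + 11.0 + 3.3 + 13.9 + 16.1 + 18.3 + 10.4)/11 = 12.3455
Numerator Σ_{t=1}^{8}(x_t−x̄)(x_{t+3}−x̄) = -89.3553
Denominator Σ(x_t−x̄)² = 191.9673
r_3 = -89.3553 / 191.9673 = -0.465

-0.465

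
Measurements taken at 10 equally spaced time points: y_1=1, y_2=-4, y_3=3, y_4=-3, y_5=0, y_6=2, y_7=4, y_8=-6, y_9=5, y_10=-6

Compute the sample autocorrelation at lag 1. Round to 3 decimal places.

Mean ȳ = (1 − 4 + 3 − 3 + 0 + 2 + 4 − 6 + 5 − 6)/10 = -0.4000
Numerator Σ_{t=1}^{9}(y_t−ȳ)(y_{t+1}−ȳ) = -100.7600
Denominator Σ(y_t−ȳ)² = 150.4000
r_1 = -100.7600 / 150.4000 = -0.670

-0.670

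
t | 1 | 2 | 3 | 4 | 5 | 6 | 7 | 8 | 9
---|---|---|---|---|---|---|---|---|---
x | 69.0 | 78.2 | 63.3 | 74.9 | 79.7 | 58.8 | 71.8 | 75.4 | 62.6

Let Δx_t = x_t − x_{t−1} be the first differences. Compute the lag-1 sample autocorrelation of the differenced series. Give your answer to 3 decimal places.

First differences Δx: 9.2, -14.9, 11.6, 4.8, -20.9, 13.0, 3.6, -12.8
Mean of differences = -0.8000
Numerator Σ(Δx_t−Δx̄)(Δx_{t+1}−Δx̄) = -628.4200
Denominator Σ(Δx_t−Δx̄)² = 1241.7400
r_1(Δx) = -628.4200 / 1241.7400 = -0.506

-0.506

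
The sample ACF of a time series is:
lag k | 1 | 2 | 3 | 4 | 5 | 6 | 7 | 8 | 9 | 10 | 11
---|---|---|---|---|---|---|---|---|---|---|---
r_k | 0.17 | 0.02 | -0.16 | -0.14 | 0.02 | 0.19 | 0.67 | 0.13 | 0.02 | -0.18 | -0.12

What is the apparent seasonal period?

7

The largest autocorrelation is r_7 = 0.67; the remaining lags stay at or below 0.19.
The dominant spike at lag 7 indicates a seasonal period of 7.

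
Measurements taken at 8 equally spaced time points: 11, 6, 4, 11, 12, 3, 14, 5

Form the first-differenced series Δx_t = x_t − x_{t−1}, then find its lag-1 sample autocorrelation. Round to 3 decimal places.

-0.555

First differences Δx: -5, -2, 7, 1, -9, 11, -9
Mean of differences = -0.8571
Numerator Σ(Δx_t−Δx̄)(Δx_{t+1}−Δx̄) = -197.8776
Denominator Σ(Δx_t−Δx̄)² = 356.8571
r_1(Δx) = -197.8776 / 356.8571 = -0.555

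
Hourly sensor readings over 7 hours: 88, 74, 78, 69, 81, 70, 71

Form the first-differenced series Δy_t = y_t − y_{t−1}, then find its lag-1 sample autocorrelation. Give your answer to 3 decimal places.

-0.709

First differences Δy: -14, 4, -9, 12, -11, 1
Mean of differences = -2.8333
Numerator Σ(Δy_t−Δȳ)(Δy_{t+1}−Δȳ) = -362.3611
Denominator Σ(Δy_t−Δȳ)² = 510.8333
r_1(Δy) = -362.3611 / 510.8333 = -0.709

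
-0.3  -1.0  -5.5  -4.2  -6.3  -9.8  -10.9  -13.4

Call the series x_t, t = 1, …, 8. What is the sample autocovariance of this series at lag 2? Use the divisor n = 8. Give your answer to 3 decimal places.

Mean x̄ = (-0.3 − 1.0 − 5.5 − 4.2 − 6.3 − 9.8 − 10.9 − 13.4)/8 = -6.4250
Deviations: 6.1250, 5.4250, 0.9250, 2.2250, 0.1250, -3.3750, -4.4750, -6.9750
Σ_{t=1}^{6}(x_t−x̄)(x_{t+2}−x̄) = 33.3238
γ_2 = 33.3238 / 8 = 4.165

4.165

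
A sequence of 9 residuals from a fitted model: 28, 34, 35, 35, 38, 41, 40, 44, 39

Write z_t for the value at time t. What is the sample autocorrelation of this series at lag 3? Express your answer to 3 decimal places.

Mean z̄ = (28 + 34 + 35 + 35 + 38 + 41 + 40 + 44 + 39)/9 = 37.1111
Σ(z_t−z̄)(z_{t+3}−z̄) = (19.2346) + (-2.7654) + (-8.2099) + (-6.0988) + (6.1235) + (7.3457) = 15.6296
Denominator Σ(z_t−z̄)² = 176.8889
r_3 = 15.6296 / 176.8889 = 0.088

0.088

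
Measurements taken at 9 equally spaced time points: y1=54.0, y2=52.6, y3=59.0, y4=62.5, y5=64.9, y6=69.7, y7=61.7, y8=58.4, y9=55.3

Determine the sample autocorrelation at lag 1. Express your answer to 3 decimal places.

Mean ȳ = (54.0 + 52.6 + 59.0 + 62.5 + 64.9 + 69.7 + 61.7 + 58.4 + 55.3)/9 = 59.7889
Numerator Σ_{t=1}^{8}(y_t−ȳ)(y_{t+1}−ȳ) = 132.1832
Denominator Σ(y_t−ȳ)² = 243.2489
r_1 = 132.1832 / 243.2489 = 0.543

0.543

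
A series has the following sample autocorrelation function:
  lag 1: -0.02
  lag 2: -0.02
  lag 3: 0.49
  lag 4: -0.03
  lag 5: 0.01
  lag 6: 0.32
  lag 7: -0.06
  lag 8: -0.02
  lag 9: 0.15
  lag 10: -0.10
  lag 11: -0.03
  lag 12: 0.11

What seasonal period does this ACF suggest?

3

The largest autocorrelation is r_3 = 0.49, with weaker echoes at lags 6 (0.32) and 9 (0.15); the remaining lags stay at or below 0.11.
The dominant spike at lag 3 indicates a seasonal period of 3.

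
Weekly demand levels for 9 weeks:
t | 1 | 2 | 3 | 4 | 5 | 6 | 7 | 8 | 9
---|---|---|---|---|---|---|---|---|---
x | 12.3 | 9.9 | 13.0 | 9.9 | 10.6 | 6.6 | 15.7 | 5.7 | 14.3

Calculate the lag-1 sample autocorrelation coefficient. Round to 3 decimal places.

Mean x̄ = (12.3 + 9.9 + 13.0 + 9.9 + 10.6 + 6.6 + 15.7 + 5.7 + 14.3)/9 = 10.8889
Numerator Σ_{t=1}^{8}(x_t−x̄)(x_{t+1}−x̄) = -67.3446
Denominator Σ(x_t−x̄)² = 88.5889
r_1 = -67.3446 / 88.5889 = -0.760

-0.760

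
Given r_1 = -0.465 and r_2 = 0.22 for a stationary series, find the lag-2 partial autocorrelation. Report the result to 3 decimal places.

0.005

φ_{22} = (r_2 − r_1²) / (1 − r_1²)
r_1² = (-0.465)² = 0.216225
Numerator = 0.22 − 0.2162 = 0.0038; denominator = 1 − 0.2162 = 0.7838
φ_{22} = 0.0038 / 0.7838 = 0.005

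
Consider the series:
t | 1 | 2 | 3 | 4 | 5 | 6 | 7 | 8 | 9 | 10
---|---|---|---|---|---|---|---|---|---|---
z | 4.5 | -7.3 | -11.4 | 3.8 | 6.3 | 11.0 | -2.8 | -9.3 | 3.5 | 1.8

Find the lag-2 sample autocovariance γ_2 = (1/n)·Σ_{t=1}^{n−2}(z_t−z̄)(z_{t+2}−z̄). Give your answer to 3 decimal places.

Mean z̄ = (4.5 − 7.3 − 11.4 + 3.8 + 6.3 + 11.0 − 2.8 − 9.3 + 3.5 + 1.8)/10 = 0.0100
Σ_{t=1}^{8}(z_t−z̄)(z_{t+2}−z̄) = -255.5162
γ_2 = -255.5162 / 10 = -25.552

-25.552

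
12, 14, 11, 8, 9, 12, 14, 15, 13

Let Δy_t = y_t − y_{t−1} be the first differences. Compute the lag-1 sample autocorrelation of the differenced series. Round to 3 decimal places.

First differences Δy: 2, -3, -3, 1, 3, 2, 1, -2
Mean of differences = 0.1250
Numerator Σ(Δy_t−Δȳ)(Δy_{t+1}−Δȳ) = 8.8594
Denominator Σ(Δy_t−Δȳ)² = 40.8750
r_1(Δy) = 8.8594 / 40.8750 = 0.217

0.217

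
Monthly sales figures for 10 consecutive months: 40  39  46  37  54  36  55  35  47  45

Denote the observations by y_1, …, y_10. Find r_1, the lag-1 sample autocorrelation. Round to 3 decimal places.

-0.787

Mean ȳ = (40 + 39 + 46 + 37 + 54 + 36 + 55 + 35 + 47 + 45)/10 = 43.4000
Numerator Σ_{t=1}^{9}(y_t−ȳ)(y_{t+1}−ȳ) = -367.1600
Denominator Σ(y_t−ȳ)² = 466.4000
r_1 = -367.1600 / 466.4000 = -0.787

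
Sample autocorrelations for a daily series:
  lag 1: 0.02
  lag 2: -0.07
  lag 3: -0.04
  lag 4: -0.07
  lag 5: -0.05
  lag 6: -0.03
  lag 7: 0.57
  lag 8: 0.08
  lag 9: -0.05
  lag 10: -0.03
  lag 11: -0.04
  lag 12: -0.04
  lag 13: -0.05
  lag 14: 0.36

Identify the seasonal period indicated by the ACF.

The largest autocorrelation is r_7 = 0.57, with a weaker echo at lag 14 (0.36); the remaining lags stay at or below 0.08.
The dominant spike at lag 7 indicates a seasonal period of 7.

7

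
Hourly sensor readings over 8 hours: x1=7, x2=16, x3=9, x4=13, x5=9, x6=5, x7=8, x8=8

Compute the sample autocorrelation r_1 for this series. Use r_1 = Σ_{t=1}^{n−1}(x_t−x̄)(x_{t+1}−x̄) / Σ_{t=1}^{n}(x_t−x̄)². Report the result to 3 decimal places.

Mean x̄ = (7 + 16 + 9 + 13 + 9 + 5 + 8 + 8)/8 = 9.3750
Deviations from mean: -2.3750, 6.6250, -0.3750, 3.6250, -0.3750, -4.3750, -1.3750, -1.3750
Numerator Σ_{t=1}^{7}(x_t−x̄)(x_{t+1}−x̄) = -11.3906
Denominator Σ(x_t−x̄)² = 85.8750
r_1 = -11.3906 / 85.8750 = -0.133

-0.133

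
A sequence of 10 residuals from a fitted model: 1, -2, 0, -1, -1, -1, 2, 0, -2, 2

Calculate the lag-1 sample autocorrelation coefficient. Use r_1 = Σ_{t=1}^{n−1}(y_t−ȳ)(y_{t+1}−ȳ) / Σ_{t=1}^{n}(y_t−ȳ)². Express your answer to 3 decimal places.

Mean ȳ = (1 − 2 + 0 − 1 − 1 − 1 + 2 + 0 − 2 + 2)/10 = -0.2000
Numerator Σ_{t=1}^{9}(y_t−ȳ)(y_{t+1}−ȳ) = -7.0400
Denominator Σ(y_t−ȳ)² = 19.6000
r_1 = -7.0400 / 19.6000 = -0.359

-0.359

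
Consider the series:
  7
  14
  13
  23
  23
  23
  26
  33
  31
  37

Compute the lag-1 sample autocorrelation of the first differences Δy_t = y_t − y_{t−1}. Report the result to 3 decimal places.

-0.607

First differences Δy: 7, -1, 10, 0, 0, 3, 7, -2, 6
Mean of differences = 3.3333
Numerator Σ(Δy_t−Δȳ)(Δy_{t+1}−Δȳ) = -89.7778
Denominator Σ(Δy_t−Δȳ)² = 148.0000
r_1(Δy) = -89.7778 / 148.0000 = -0.607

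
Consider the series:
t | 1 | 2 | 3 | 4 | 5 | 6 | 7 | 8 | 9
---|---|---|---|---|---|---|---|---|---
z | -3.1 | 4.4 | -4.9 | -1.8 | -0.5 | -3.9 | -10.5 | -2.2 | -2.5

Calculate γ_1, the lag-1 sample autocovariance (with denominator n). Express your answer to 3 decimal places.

Mean z̄ = (-3.1 + 4.4 − 4.9 − 1.8 − 0.5 − 3.9 − 10.5 − 2.2 − 2.5)/9 = -2.7778
Σ_{t=1}^{8}(z_t−z̄)(z_{t+1}−z̄) = -15.5849
γ_1 = -15.5849 / 9 = -1.732

-1.732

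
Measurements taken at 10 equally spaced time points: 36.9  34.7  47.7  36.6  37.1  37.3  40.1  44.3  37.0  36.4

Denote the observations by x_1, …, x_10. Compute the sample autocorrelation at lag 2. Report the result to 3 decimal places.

Mean x̄ = (36.9 + 34.7 + 47.7 + 36.6 + 37.1 + 37.3 + 40.1 + 44.3 + 37.0 + 36.4)/10 = 38.8100
Numerator Σ_{t=1}^{8}(x_t−x̄)(x_{t+2}−x̄) = -45.8232
Denominator Σ(x_t−x̄)² = 150.5490
r_2 = -45.8232 / 150.5490 = -0.304

-0.304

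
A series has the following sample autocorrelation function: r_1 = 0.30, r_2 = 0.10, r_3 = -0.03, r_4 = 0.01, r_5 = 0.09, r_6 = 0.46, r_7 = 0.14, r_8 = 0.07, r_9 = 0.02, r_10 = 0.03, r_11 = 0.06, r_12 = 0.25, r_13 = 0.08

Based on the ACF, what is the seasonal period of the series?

The largest autocorrelation is r_6 = 0.46; the remaining lags stay at or below 0.30. The elevated value at lag 1 (0.30), dropping to 0.10 at lag 2, reflects decaying short-term dependence rather than seasonality.
The dominant spike at lag 6 indicates a seasonal period of 6.

6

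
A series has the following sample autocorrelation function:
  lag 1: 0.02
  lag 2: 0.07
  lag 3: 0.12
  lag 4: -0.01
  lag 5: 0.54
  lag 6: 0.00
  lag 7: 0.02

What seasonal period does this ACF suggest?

The largest autocorrelation is r_5 = 0.54; the remaining lags stay at or below 0.12.
The dominant spike at lag 5 indicates a seasonal period of 5.

5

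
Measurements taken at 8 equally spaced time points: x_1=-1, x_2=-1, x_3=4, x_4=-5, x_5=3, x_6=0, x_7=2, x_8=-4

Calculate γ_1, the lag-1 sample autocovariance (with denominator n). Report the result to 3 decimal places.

Mean x̄ = (-1 − 1 + 4 − 5 + 3 + 0 + 2 − 4)/8 = -0.2500
Deviations: -0.7500, -0.7500, 4.2500, -4.7500, 3.2500, 0.2500, 2.2500, -3.7500
Σ_{t=1}^{7}(x_t−x̄)(x_{t+1}−x̄) = -45.3125
γ_1 = -45.3125 / 8 = -5.664

-5.664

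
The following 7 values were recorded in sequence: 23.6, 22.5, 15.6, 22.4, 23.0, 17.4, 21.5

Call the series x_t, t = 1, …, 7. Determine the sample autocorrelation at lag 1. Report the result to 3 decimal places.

Mean x̄ = (23.6 + 22.5 + 15.6 + 22.4 + 23.0 + 17.4 + 21.5)/7 = 20.8571
Deviations from mean: 2.7429, 1.6429, -5.2571, 1.5429, 2.1429, -3.4571, 0.6429
Numerator Σ_{t=1}^{6}(x_t−x̄)(x_{t+1}−x̄) = -18.5661
Denominator Σ(x_t−x̄)² = 57.1971
r_1 = -18.5661 / 57.1971 = -0.325

-0.325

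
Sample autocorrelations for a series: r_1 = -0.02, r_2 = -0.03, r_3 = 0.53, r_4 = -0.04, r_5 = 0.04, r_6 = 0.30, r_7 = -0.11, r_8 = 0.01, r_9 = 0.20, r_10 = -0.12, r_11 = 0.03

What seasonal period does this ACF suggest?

The largest autocorrelation is r_3 = 0.53, with weaker echoes at lags 6 (0.30) and 9 (0.20); the remaining lags stay at or below 0.04.
The dominant spike at lag 3 indicates a seasonal period of 3.

3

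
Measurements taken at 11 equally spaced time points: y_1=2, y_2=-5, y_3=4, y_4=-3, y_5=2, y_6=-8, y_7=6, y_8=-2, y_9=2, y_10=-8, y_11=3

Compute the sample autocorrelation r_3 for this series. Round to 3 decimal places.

Mean ȳ = (2 − 5 + 4 − 3 + 2 − 8 + 6 − 2 + 2 − 8 + 3)/11 = -0.6364
Numerator Σ_{t=1}^{8}(y_t−ȳ)(y_{t+3}−ȳ) = -144.3967
Denominator Σ(y_t−ȳ)² = 234.5455
r_3 = -144.3967 / 234.5455 = -0.616

-0.616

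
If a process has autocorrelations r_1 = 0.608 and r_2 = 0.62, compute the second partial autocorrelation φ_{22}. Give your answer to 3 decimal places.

0.397

φ_{22} = (r_2 − r_1²) / (1 − r_1²)
r_1² = (0.608)² = 0.369664
Numerator = 0.62 − 0.3697 = 0.2503; denominator = 1 − 0.3697 = 0.6303
φ_{22} = 0.2503 / 0.6303 = 0.397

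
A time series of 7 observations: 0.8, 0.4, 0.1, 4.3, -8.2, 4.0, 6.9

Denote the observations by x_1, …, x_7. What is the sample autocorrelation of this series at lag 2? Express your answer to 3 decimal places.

Mean x̄ = (0.8 + 0.4 + 0.1 + 4.3 − 8.2 + 4.0 + 6.9)/7 = 1.1857
Deviations from mean: -0.3857, -0.7857, -1.0857, 3.1143, -9.3857, 2.8143, 5.7143
Numerator Σ_{t=1}^{5}(x_t−x̄)(x_{t+2}−x̄) = -36.7061
Denominator Σ(x_t−x̄)² = 140.3086
r_2 = -36.7061 / 140.3086 = -0.262

-0.262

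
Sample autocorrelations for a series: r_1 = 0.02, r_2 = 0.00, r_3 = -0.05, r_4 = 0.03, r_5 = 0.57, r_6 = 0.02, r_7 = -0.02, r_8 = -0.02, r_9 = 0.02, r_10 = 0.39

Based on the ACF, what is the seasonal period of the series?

5

The largest autocorrelation is r_5 = 0.57, with a weaker echo at lag 10 (0.39); the remaining lags stay at or below 0.03.
The dominant spike at lag 5 indicates a seasonal period of 5.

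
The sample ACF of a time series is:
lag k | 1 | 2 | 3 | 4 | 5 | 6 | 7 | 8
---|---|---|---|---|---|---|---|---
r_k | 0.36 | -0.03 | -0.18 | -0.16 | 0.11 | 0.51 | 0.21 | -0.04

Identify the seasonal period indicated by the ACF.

The largest autocorrelation is r_6 = 0.51; the remaining lags stay at or below 0.36.
The dominant spike at lag 6 indicates a seasonal period of 6.

6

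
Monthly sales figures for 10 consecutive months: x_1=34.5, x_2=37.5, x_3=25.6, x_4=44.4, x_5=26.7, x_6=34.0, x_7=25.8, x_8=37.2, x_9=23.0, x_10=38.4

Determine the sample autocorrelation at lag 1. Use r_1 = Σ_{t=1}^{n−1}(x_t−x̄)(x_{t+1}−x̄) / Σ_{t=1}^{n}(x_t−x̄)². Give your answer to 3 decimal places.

-0.730

Mean x̄ = (34.5 + 37.5 + 25.6 + 44.4 + 26.7 + 34.0 + 25.8 + 37.2 + 23.0 + 38.4)/10 = 32.7100
Numerator Σ_{t=1}^{9}(x_t−x̄)(x_{t+1}−x̄) = -325.3961
Denominator Σ(x_t−x̄)² = 445.7090
r_1 = -325.3961 / 445.7090 = -0.730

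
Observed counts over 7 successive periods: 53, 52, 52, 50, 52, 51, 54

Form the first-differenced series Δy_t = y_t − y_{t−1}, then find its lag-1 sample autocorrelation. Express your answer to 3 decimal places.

-0.471

First differences Δy: -1, 0, -2, 2, -1, 3
Mean of differences = 0.1667
Numerator Σ(Δy_t−Δȳ)(Δy_{t+1}−Δȳ) = -8.8611
Denominator Σ(Δy_t−Δȳ)² = 18.8333
r_1(Δy) = -8.8611 / 18.8333 = -0.471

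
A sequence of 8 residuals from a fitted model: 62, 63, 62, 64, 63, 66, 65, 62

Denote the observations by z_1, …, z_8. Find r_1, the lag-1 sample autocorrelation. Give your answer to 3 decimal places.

Mean z̄ = (62 + 63 + 62 + 64 + 63 + 66 + 65 + 62)/8 = 63.3750
Deviations from mean: -1.3750, -0.3750, -1.3750, 0.6250, -0.3750, 2.6250, 1.6250, -1.3750
Σ(z_t−z̄)(z_{t+1}−z̄) = (0.5156) + (0.5156) + (-0.8594) + (-0.2344) + (-0.9844) + (4.2656) + (-2.2344) = 0.9844
Denominator Σ(z_t−z̄)² = 15.8750
r_1 = 0.9844 / 15.8750 = 0.062

0.062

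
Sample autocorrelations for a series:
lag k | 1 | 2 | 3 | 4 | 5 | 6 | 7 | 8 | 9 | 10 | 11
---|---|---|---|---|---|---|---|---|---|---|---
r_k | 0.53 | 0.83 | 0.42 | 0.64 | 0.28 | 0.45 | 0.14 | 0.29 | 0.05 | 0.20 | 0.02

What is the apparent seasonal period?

2

The largest autocorrelation is r_2 = 0.83, with a weaker echo at lag 4 (0.64); the remaining lags stay at or below 0.53.
The dominant spike at lag 2 indicates a seasonal period of 2.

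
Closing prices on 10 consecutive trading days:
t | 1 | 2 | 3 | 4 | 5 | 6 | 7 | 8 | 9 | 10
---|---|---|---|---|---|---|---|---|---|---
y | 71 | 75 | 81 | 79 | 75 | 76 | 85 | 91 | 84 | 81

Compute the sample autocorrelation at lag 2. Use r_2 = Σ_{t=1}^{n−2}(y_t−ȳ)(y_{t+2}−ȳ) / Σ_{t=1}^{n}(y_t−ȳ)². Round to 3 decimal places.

-0.134

Mean ȳ = (71 + 75 + 81 + 79 + 75 + 76 + 85 + 91 + 84 + 81)/10 = 79.8000
Numerator Σ_{t=1}^{8}(y_t−ȳ)(y_{t+2}−ȳ) = -41.6800
Denominator Σ(y_t−ȳ)² = 311.6000
r_2 = -41.6800 / 311.6000 = -0.134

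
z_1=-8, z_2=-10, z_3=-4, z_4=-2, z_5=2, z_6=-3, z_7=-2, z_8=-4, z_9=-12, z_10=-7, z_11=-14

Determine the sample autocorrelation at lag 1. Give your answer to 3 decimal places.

0.359

Mean z̄ = (-8 − 10 − 4 − 2 + 2 − 3 − 2 − 4 − 12 − 7 − 14)/11 = -5.8182
Numerator Σ_{t=1}^{10}(z_t−z̄)(z_{t+1}−z̄) = 83.7851
Denominator Σ(z_t−z̄)² = 233.6364
r_1 = 83.7851 / 233.6364 = 0.359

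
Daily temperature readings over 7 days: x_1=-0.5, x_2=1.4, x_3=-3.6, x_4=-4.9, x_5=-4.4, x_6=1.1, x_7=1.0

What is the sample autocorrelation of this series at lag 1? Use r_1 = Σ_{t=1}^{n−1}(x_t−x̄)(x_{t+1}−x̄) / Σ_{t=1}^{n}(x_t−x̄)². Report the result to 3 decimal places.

0.278

Mean x̄ = (-0.5 + 1.4 − 3.6 − 4.9 − 4.4 + 1.1 + 1.0)/7 = -1.4143
Deviations from mean: 0.9143, 2.8143, -2.1857, -3.4857, -2.9857, 2.5143, 2.4143
Σ(x_t−x̄)(x_{t+1}−x̄) = (2.5731) + (-6.1512) + (7.6188) + (10.4073) + (-7.5069) + (6.0702) = 13.0112
Denominator Σ(x_t−x̄)² = 46.7486
r_1 = 13.0112 / 46.7486 = 0.278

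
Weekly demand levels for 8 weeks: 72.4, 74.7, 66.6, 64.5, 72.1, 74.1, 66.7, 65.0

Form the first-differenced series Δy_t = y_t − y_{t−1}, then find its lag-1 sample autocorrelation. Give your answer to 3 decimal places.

-0.076

First differences Δy: 2.3, -8.1, -2.1, 7.6, 2.0, -7.4, -1.7
Mean of differences = -1.0571
Numerator Σ(Δy_t−Δȳ)(Δy_{t+1}−Δȳ) = -14.1747
Denominator Σ(Δy_t−Δȳ)² = 186.8971
r_1(Δy) = -14.1747 / 186.8971 = -0.076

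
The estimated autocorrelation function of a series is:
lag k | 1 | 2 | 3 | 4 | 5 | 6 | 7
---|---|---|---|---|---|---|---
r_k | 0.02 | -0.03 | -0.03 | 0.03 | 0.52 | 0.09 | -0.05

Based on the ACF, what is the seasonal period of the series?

5

The largest autocorrelation is r_5 = 0.52; the remaining lags stay at or below 0.09.
The dominant spike at lag 5 indicates a seasonal period of 5.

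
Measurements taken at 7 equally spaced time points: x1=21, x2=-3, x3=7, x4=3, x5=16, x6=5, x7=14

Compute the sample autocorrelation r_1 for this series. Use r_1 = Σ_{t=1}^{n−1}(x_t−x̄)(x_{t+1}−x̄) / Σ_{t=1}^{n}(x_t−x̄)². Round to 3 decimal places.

Mean x̄ = (21 − 3 + 7 + 3 + 16 + 5 + 14)/7 = 9.0000
Deviations from mean: 12.0000, -12.0000, -2.0000, -6.0000, 7.0000, -4.0000, 5.0000
Σ(x_t−x̄)(x_{t+1}−x̄) = (-144.0000) + (24.0000) + (12.0000) + (-42.0000) + (-28.0000) + (-20.0000) = -198.0000
Denominator Σ(x_t−x̄)² = 418.0000
r_1 = -198.0000 / 418.0000 = -0.474

-0.474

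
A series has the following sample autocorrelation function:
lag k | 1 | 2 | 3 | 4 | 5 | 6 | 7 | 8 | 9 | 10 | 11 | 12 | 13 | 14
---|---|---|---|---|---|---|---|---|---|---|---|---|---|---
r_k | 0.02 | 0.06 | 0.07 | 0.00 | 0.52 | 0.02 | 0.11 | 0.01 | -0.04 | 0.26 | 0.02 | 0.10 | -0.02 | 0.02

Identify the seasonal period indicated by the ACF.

5

The largest autocorrelation is r_5 = 0.52, with a weaker echo at lag 10 (0.26); the remaining lags stay at or below 0.11.
The dominant spike at lag 5 indicates a seasonal period of 5.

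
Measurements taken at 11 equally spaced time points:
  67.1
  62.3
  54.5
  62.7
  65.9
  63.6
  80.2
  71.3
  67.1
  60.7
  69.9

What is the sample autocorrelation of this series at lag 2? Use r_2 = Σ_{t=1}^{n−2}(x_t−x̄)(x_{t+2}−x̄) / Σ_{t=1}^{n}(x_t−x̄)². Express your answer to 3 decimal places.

Mean x̄ = (67.1 + 62.3 + 54.5 + 62.7 + 65.9 + 63.6 + 80.2 + 71.3 + 67.1 + 60.7 + 69.9)/11 = 65.9364
Numerator Σ_{t=1}^{9}(x_t−x̄)(x_{t+2}−x̄) = -13.4881
Denominator Σ(x_t−x̄)² = 438.0055
r_2 = -13.4881 / 438.0055 = -0.031

-0.031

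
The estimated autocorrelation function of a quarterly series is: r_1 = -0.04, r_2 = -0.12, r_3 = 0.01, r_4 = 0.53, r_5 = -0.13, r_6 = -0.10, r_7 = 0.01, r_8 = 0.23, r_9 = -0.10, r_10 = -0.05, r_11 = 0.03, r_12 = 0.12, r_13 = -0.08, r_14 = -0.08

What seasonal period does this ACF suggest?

4

The largest autocorrelation is r_4 = 0.53, with a weaker echo at lag 8 (0.23); the remaining lags stay at or below 0.12.
The dominant spike at lag 4 indicates a seasonal period of 4.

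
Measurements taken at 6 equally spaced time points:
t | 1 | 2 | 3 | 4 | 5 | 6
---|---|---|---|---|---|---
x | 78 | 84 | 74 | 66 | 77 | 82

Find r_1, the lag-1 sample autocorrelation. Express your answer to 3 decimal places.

Mean x̄ = (78 + 84 + 74 + 66 + 77 + 82)/6 = 76.8333
Deviations from mean: 1.1667, 7.1667, -2.8333, -10.8333, 0.1667, 5.1667
Σ(x_t−x̄)(x_{t+1}−x̄) = (8.3611) + (-20.3056) + (30.6944) + (-1.8056) + (0.8611) = 17.8056
Denominator Σ(x_t−x̄)² = 204.8333
r_1 = 17.8056 / 204.8333 = 0.087

0.087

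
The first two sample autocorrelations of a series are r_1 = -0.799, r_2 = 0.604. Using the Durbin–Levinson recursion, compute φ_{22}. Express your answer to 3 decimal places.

-0.095

φ_{22} = (r_2 − r_1²) / (1 − r_1²)
r_1² = (-0.799)² = 0.638401
Numerator = 0.604 − 0.6384 = -0.0344; denominator = 1 − 0.6384 = 0.3616
φ_{22} = -0.0344 / 0.3616 = -0.095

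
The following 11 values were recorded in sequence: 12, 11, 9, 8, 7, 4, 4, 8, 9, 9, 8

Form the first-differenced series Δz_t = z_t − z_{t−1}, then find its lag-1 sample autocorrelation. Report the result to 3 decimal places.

0.341

First differences Δz: -1, -2, -1, -1, -3, 0, 4, 1, 0, -1
Mean of differences = -0.4000
Numerator Σ(Δz_t−Δz̄)(Δz_{t+1}−Δz̄) = 11.0400
Denominator Σ(Δz_t−Δz̄)² = 32.4000
r_1(Δz) = 11.0400 / 32.4000 = 0.341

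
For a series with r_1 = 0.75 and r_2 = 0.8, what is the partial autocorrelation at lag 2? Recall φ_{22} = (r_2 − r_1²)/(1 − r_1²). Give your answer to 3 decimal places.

φ_{22} = (r_2 − r_1²) / (1 − r_1²)
r_1² = (0.75)² = 0.5625
Numerator = 0.8 − 0.5625 = 0.2375; denominator = 1 − 0.5625 = 0.4375
φ_{22} = 0.2375 / 0.4375 = 0.543

0.543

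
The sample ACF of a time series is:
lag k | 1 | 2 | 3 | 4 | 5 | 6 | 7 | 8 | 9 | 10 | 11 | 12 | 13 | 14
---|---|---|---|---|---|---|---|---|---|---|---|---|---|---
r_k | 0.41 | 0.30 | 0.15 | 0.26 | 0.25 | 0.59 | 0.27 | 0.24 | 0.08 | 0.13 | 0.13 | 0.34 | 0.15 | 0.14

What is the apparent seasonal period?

6

The largest autocorrelation is r_6 = 0.59; the remaining lags stay at or below 0.41. The elevated value at lag 1 (0.41), dropping to 0.30 at lag 2, reflects decaying short-term dependence rather than seasonality.
The dominant spike at lag 6 indicates a seasonal period of 6.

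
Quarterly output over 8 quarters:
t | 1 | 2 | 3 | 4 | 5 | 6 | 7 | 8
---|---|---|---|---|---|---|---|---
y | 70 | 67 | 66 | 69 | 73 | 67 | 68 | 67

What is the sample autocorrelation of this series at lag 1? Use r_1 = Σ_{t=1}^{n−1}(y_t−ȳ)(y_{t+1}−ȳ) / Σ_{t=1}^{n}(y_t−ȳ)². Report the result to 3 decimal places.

-0.081

Mean ȳ = (70 + 67 + 66 + 69 + 73 + 67 + 68 + 67)/8 = 68.3750
Deviations from mean: 1.6250, -1.3750, -2.3750, 0.6250, 4.6250, -1.3750, -0.3750, -1.3750
Σ(y_t−ȳ)(y_{t+1}−ȳ) = (-2.2344) + (3.2656) + (-1.4844) + (2.8906) + (-6.3594) + (0.5156) + (0.5156) = -2.8906
Denominator Σ(y_t−ȳ)² = 35.8750
r_1 = -2.8906 / 35.8750 = -0.081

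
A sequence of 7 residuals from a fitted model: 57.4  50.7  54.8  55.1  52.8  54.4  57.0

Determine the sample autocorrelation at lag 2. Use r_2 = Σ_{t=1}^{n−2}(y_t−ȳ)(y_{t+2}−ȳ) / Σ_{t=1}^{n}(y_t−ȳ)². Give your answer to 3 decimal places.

-0.191

Mean ȳ = (57.4 + 50.7 + 54.8 + 55.1 + 52.8 + 54.4 + 57.0)/7 = 54.6000
Σ(y_t−ȳ)(y_{t+2}−ȳ) = (0.5600) + (-1.9500) + (-0.3600) + (-0.1000) + (-4.3200) = -6.1700
Denominator Σ(y_t−ȳ)² = 32.3800
r_2 = -6.1700 / 32.3800 = -0.191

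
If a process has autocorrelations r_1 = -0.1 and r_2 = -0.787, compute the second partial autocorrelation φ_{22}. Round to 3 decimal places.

-0.805

φ_{22} = (r_2 − r_1²) / (1 − r_1²)
r_1² = (-0.1)² = 0.01
Numerator = -0.787 − 0.0100 = -0.7970; denominator = 1 − 0.0100 = 0.9900
φ_{22} = -0.7970 / 0.9900 = -0.805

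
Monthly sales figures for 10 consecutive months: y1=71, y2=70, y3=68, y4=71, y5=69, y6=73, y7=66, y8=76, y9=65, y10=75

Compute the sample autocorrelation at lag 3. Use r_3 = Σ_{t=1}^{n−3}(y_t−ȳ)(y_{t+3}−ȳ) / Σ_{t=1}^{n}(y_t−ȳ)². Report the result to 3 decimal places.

Mean ȳ = (71 + 70 + 68 + 71 + 69 + 73 + 66 + 76 + 65 + 75)/10 = 70.4000
Σ(y_t−ȳ)(y_{t+3}−ȳ) = (0.3600) + (0.5600) + (-6.2400) + (-2.6400) + (-7.8400) + (-14.0400) + (-20.2400) = -50.0800
Denominator Σ(y_t−ȳ)² = 116.4000
r_3 = -50.0800 / 116.4000 = -0.430

-0.430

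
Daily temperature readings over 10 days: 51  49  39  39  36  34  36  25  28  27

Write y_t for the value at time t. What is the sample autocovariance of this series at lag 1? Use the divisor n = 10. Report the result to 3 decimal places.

40.364

Mean ȳ = (51 + 49 + 39 + 39 + 36 + 34 + 36 + 25 + 28 + 27)/10 = 36.4000
Σ_{t=1}^{9}(y_t−ȳ)(y_{t+1}−ȳ) = 403.6400
γ_1 = 403.6400 / 10 = 40.364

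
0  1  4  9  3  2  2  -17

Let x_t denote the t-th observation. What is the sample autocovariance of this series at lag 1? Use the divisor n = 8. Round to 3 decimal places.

Mean x̄ = (0 + 1 + 4 + 9 + 3 + 2 + 2 − 17)/8 = 0.5000
Σ_{t=1}^{7}(x_t−x̄)(x_{t+1}−x̄) = 32.2500
γ_1 = 32.2500 / 8 = 4.031

4.031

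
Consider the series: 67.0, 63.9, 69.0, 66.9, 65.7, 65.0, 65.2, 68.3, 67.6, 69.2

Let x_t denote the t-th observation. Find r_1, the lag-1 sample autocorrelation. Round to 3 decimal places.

-0.046

Mean x̄ = (67.0 + 63.9 + 69.0 + 66.9 + 65.7 + 65.0 + 65.2 + 68.3 + 67.6 + 69.2)/10 = 66.7800
Numerator Σ_{t=1}^{9}(x_t−x̄)(x_{t+1}−x̄) = -1.3264
Denominator Σ(x_t−x̄)² = 28.9560
r_1 = -1.3264 / 28.9560 = -0.046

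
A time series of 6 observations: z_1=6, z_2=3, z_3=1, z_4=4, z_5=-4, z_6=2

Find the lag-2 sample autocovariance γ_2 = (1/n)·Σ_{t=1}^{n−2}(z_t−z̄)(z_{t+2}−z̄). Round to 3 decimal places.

Mean z̄ = (6 + 3 + 1 + 4 − 4 + 2)/6 = 2.0000
Deviations: 4.0000, 1.0000, -1.0000, 2.0000, -6.0000, 0.0000
Σ_{t=1}^{4}(z_t−z̄)(z_{t+2}−z̄) = 4.0000
γ_2 = 4.0000 / 6 = 0.667

0.667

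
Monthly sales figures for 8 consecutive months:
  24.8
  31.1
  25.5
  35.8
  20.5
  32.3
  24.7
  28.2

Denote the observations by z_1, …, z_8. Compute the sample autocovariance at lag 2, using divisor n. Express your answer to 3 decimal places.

13.791

Mean z̄ = (24.8 + 31.1 + 25.5 + 35.8 + 20.5 + 32.3 + 24.7 + 28.2)/8 = 27.8625
Σ_{t=1}^{6}(z_t−z̄)(z_{t+2}−z̄) = 110.3309
γ_2 = 110.3309 / 8 = 13.791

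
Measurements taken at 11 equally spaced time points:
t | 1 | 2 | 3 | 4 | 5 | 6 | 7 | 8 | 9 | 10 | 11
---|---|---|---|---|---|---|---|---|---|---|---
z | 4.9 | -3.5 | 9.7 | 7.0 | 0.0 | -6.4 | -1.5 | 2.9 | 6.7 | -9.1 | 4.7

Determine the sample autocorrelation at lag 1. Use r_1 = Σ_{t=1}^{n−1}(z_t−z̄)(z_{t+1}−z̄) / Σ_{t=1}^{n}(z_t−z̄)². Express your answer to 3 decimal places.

-0.201

Mean z̄ = (4.9 − 3.5 + 9.7 + 7.0 + 0.0 − 6.4 − 1.5 + 2.9 + 6.7 − 9.1 + 4.7)/11 = 1.4000
Numerator Σ_{t=1}^{10}(z_t−z̄)(z_{t+1}−z̄) = -72.3400
Denominator Σ(z_t−z̄)² = 359.2000
r_1 = -72.3400 / 359.2000 = -0.201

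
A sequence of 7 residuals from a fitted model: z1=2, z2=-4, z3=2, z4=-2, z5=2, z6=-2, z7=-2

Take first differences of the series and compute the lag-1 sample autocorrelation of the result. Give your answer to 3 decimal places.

-0.777

First differences Δz: -6, 6, -4, 4, -4, 0
Mean of differences = -0.6667
Numerator Σ(Δz_t−Δz̄)(Δz_{t+1}−Δz̄) = -91.1111
Denominator Σ(Δz_t−Δz̄)² = 117.3333
r_1(Δz) = -91.1111 / 117.3333 = -0.777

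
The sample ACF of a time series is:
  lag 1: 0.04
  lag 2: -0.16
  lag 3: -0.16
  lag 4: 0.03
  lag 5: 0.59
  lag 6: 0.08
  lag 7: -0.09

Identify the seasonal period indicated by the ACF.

5

The largest autocorrelation is r_5 = 0.59; the remaining lags stay at or below 0.08.
The dominant spike at lag 5 indicates a seasonal period of 5.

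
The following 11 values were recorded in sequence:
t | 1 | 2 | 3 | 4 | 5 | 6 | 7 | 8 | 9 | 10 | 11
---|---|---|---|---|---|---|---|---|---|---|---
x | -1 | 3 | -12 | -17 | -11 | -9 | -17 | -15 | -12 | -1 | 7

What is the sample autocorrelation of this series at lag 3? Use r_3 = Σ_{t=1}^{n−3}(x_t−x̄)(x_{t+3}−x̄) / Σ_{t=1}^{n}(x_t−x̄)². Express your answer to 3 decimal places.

Mean x̄ = (-1 + 3 − 12 − 17 − 11 − 9 − 17 − 15 − 12 − 1 + 7)/11 = -7.7273
Numerator Σ_{t=1}^{8}(x_t−x̄)(x_{t+3}−x̄) = -146.3140
Denominator Σ(x_t−x̄)² = 696.1818
r_3 = -146.3140 / 696.1818 = -0.210

-0.210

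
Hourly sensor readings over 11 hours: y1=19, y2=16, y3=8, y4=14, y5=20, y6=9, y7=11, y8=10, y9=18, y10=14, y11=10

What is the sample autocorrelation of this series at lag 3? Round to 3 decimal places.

Mean ȳ = (19 + 16 + 8 + 14 + 20 + 9 + 11 + 10 + 18 + 14 + 10)/11 = 13.5455
Numerator Σ_{t=1}^{8}(y_t−ȳ)(y_{t+3}−ȳ) = 10.6529
Denominator Σ(y_t−ȳ)² = 180.7273
r_3 = 10.6529 / 180.7273 = 0.059

0.059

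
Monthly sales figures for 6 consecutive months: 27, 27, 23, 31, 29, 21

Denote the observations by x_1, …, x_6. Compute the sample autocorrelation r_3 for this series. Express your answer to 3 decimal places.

0.327

Mean x̄ = (27 + 27 + 23 + 31 + 29 + 21)/6 = 26.3333
Deviations from mean: 0.6667, 0.6667, -3.3333, 4.6667, 2.6667, -5.3333
Numerator Σ_{t=1}^{3}(x_t−x̄)(x_{t+3}−x̄) = 22.6667
Denominator Σ(x_t−x̄)² = 69.3333
r_3 = 22.6667 / 69.3333 = 0.327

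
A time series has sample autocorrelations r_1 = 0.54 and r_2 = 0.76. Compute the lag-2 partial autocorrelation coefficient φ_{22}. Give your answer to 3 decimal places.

φ_{22} = (r_2 − r_1²) / (1 − r_1²)
r_1² = (0.54)² = 0.2916
Numerator = 0.76 − 0.2916 = 0.4684; denominator = 1 − 0.2916 = 0.7084
φ_{22} = 0.4684 / 0.7084 = 0.661

0.661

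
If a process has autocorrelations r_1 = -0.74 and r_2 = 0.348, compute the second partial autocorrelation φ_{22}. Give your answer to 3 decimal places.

-0.441

φ_{22} = (r_2 − r_1²) / (1 − r_1²)
r_1² = (-0.74)² = 0.5476
Numerator = 0.348 − 0.5476 = -0.1996; denominator = 1 − 0.5476 = 0.4524
φ_{22} = -0.1996 / 0.4524 = -0.441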